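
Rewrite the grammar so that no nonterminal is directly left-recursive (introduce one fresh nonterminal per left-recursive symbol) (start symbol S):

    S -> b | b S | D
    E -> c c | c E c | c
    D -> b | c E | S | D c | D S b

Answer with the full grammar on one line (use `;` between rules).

S -> b | b S | D; E -> c c | c E c | c; D -> b D' | c E D' | S D'; D' -> c D' | S b D' | ε

Directly left-recursive nonterminal: D.
For D: α = {c, S b}, β = {b, c E, S}. Rewrite as D → β D' and D' → α D' | ε.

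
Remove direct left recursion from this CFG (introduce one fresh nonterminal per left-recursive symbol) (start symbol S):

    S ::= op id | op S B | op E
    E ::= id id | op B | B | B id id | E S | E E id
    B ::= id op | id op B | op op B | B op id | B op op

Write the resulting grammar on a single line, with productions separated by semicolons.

E, B are directly left-recursive.
For E: α = {S, E id}, β = {id id, op B, B, B id id}. Rewrite as E → β E' and E' → α E' | ε.
For B: α = {op id, op op}, β = {id op, id op B, op op B}. Rewrite as B → β B' and B' → α B' | ε.

S ::= op id | op S B | op E; E ::= id id E' | op B E' | B E' | B id id E'; B ::= id op B' | id op B B' | op op B B'; E' ::= S E' | E id E' | ε; B' ::= op id B' | op op B' | ε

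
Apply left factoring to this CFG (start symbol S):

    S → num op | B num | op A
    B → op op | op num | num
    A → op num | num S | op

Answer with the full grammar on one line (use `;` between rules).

S → num op | B num | op A; B → num | op B'; A → num S | op A'; B' → op | num; A' → num | ε

B has alternatives sharing prefix 'op': factor to B → op B' with B' → op | num.
A has alternatives sharing prefix 'op': factor to A → op A' with A' → num | ε.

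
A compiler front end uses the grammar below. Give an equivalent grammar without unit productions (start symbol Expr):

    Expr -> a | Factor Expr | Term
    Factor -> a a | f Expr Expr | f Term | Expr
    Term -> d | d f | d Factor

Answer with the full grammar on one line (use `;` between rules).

Expr -> d | d f | d Factor | a | Factor Expr; Factor -> d | d f | d Factor | a a | f Expr Expr | f Term | a | Factor Expr; Term -> d | d f | d Factor

Unit pairs: Expr ⇒* {Term}; Factor ⇒* {Expr, Term}.
For every A with A ⇒* B via unit rules, add B's non-unit alternatives to A; then delete every rule of the form X → Y.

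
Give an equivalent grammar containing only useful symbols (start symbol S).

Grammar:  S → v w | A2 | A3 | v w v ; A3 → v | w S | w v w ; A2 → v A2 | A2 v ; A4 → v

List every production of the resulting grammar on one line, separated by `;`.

Generating nonterminals: {A3, A4, S}.
Reachable from S after that: {A3, S}.
Removed useless symbols: {A2, A4} and every production mentioning them.

S → v w | A3 | v w v; A3 → v | w S | w v w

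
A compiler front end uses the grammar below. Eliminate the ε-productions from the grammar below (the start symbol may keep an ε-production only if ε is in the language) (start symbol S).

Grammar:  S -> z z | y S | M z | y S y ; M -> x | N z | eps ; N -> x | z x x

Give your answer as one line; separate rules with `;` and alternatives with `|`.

S -> z z | y S | M z | z | y S y; M -> x | N z; N -> x | z x x

Nullable nonterminals: {M}.
ε ∉ L(G), so no ε-production is kept.
For each production, add variants omitting each subset of nullable occurrences: S → M z gives M z | z.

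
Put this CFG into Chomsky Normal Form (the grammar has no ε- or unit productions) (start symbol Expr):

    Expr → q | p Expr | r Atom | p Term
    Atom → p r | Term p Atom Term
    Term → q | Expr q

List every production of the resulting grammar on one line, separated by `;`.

Introduce a nonterminal for each terminal appearing in a rule of length ≥ 2: X1 → p, X2 → r, X3 → q.
Binarize each right-hand side of length ≥ 3 by chaining fresh nonterminals (Y1, Y2, …): affected rules were Atom → Term X1 Atom Term.

Expr → q | X1 Expr | X2 Atom | X1 Term; Atom → X1 X2 | Term Y1; Term → q | Expr X3; X1 → p; X2 → r; X3 → q; Y1 → X1 Y2; Y2 → Atom Term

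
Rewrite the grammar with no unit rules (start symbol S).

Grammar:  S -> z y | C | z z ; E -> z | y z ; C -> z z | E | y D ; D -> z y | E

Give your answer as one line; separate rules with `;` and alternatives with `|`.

Unit pairs: C ⇒* {E}; D ⇒* {E}; S ⇒* {C, E}.
For each unit pair (A, B), copy every non-unit production of B to A, then drop all unit productions.

S -> z | y z | z z | y D | z y; E -> z | y z; C -> z | y z | z z | y D; D -> z | y z | z y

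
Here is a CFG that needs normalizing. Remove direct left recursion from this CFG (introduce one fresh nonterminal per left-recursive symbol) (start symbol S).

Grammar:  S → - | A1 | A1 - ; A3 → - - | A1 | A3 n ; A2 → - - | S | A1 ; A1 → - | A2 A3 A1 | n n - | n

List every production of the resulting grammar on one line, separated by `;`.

A3 is directly left-recursive.
For A3: α = {n}, β = {- -, A1}. Rewrite as A3 → β A3' and A3' → α A3' | ε.

S → - | A1 | A1 -; A3 → - - A3' | A1 A3'; A2 → - - | S | A1; A1 → - | A2 A3 A1 | n n - | n; A3' → n A3' | ε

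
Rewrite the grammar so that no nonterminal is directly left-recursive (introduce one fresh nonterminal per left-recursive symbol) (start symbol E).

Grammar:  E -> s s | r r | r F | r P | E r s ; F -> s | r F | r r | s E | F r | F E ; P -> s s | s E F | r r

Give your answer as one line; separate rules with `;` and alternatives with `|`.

Directly left-recursive nonterminals: E, F.
For E: α = {r s}, β = {s s, r r, r F, r P}. Rewrite as E → β E' and E' → α E' | ε.
For F: α = {r, E}, β = {s, r F, r r, s E}. Rewrite as F → β F' and F' → α F' | ε.

E -> s s E' | r r E' | r F E' | r P E'; F -> s F' | r F F' | r r F' | s E F'; P -> s s | s E F | r r; E' -> r s E' | ε; F' -> r F' | E F' | ε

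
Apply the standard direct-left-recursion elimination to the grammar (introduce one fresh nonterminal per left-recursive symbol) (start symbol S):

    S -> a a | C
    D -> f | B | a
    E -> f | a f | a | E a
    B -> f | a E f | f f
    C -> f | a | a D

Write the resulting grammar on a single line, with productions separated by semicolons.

S -> a a | C; D -> f | B | a; E -> f E' | a f E' | a E'; B -> f | a E f | f f; C -> f | a | a D; E' -> a E' | ε

Left recursion appears on E.
For E: α = {a}, β = {f, a f, a}. Rewrite as E → β E' and E' → α E' | ε.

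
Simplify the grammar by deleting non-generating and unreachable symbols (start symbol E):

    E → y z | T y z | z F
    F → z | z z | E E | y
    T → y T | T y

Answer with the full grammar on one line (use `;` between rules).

E → y z | z F; F → z | z z | E E | y

Generating nonterminals: {E, F}.
Reachable from E after that: {E, F}.
Removed useless symbols: {T} and every production mentioning them.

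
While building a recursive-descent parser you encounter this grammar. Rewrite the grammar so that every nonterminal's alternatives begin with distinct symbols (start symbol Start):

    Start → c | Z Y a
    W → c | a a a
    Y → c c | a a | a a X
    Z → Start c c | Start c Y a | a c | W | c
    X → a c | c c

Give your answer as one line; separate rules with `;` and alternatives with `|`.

Y has alternatives sharing prefix 'a a': factor to Y → a a Y1 with Y1 → ε | X.
Z has alternatives sharing prefix 'Start c': factor to Z → Start c Z1 with Z1 → c | Y a.

Start → c | Z Y a; W → c | a a a; Y → c c | a a Y1; Z → a c | W | c | Start c Z1; X → a c | c c; Y1 → ε | X; Z1 → c | Y a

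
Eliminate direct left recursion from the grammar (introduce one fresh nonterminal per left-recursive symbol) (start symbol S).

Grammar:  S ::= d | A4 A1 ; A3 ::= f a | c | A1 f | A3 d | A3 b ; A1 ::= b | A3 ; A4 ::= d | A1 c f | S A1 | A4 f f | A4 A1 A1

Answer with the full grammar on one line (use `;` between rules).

S ::= d | A4 A1; A3 ::= f a A3' | c A3' | A1 f A3'; A1 ::= b | A3; A4 ::= d A4' | A1 c f A4' | S A1 A4'; A3' ::= d A3' | b A3' | ε; A4' ::= f f A4' | A1 A1 A4' | ε

A3, A4 are directly left-recursive.
For A3: α = {d, b}, β = {f a, c, A1 f}. Rewrite as A3 → β A3' and A3' → α A3' | ε.
For A4: α = {f f, A1 A1}, β = {d, A1 c f, S A1}. Rewrite as A4 → β A4' and A4' → α A4' | ε.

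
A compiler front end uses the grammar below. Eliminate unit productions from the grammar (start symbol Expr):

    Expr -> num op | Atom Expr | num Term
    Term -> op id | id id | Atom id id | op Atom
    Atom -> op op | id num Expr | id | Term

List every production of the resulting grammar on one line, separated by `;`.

Expr -> num op | Atom Expr | num Term; Term -> op id | id id | Atom id id | op Atom; Atom -> op id | id id | Atom id id | op Atom | op op | id num Expr | id

Unit pairs: Atom ⇒* {Term}.
For each unit pair (A, B), copy every non-unit production of B to A, then drop all unit productions.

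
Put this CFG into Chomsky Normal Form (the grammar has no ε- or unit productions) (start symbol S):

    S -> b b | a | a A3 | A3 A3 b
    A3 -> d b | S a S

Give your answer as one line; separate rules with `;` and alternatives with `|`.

S -> X1 X1 | a | X2 A3 | A3 Y1; A3 -> X3 X1 | S Y2; X1 -> b; X2 -> a; X3 -> d; Y1 -> A3 X1; Y2 -> X2 S

Introduce a nonterminal for each terminal appearing in a rule of length ≥ 2: X1 → b, X2 → a, X3 → d.
Binarize each right-hand side of length ≥ 3 by chaining fresh nonterminals (Y1, Y2, …): affected rules were S → A3 A3 X1; A3 → S X2 S.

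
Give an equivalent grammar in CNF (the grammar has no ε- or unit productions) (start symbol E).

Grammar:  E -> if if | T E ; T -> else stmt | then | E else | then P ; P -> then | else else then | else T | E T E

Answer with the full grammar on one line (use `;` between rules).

E -> X1 X1 | T E; T -> X2 X3 | then | E X2 | X4 P; P -> then | X2 Y1 | X2 T | E Y2; X1 -> if; X2 -> else; X3 -> stmt; X4 -> then; Y1 -> X2 X4; Y2 -> T E

Introduce a nonterminal for each terminal appearing in a rule of length ≥ 2: X1 → if, X2 → else, X3 → stmt, X4 → then.
Binarize each right-hand side of length ≥ 3 by chaining fresh nonterminals (Y1, Y2, …): affected rules were P → X2 X2 X4; P → E T E.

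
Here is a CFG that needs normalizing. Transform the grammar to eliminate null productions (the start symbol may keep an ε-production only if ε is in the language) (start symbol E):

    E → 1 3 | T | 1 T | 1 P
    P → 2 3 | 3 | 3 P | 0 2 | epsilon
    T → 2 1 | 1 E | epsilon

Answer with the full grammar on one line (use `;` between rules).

The nullable symbols are {E, P, T}.
ε ∈ L(G) since E is nullable, so keep E → ε.
Expand every rule over subsets of its nullable positions: E → 1 T gives 1 T | 1. T → 1 E gives 1 E | 1.

E → 1 3 | T | 1 T | 1 | 1 P | epsilon; P → 2 3 | 3 | 3 P | 0 2; T → 2 1 | 1 E | 1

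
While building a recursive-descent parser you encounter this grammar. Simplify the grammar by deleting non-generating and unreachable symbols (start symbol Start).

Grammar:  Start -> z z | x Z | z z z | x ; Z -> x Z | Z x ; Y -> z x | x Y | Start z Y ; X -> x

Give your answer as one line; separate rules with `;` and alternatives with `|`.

Start -> z z | z z z | x

Generating nonterminals: {Start, X, Y}.
Reachable from Start after that: {Start}.
Removed useless symbols: {X, Y, Z} and every production mentioning them.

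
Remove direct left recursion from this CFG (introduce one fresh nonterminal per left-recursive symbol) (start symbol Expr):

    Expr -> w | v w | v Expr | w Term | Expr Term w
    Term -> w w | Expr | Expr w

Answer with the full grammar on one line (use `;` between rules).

Expr -> w Expr1 | v w Expr1 | v Expr Expr1 | w Term Expr1; Term -> w w | Expr | Expr w; Expr1 -> Term w Expr1 | ε

Expr is directly left-recursive.
For Expr: α = {Term w}, β = {w, v w, v Expr, w Term}. Rewrite as Expr → β Expr1 and Expr1 → α Expr1 | ε.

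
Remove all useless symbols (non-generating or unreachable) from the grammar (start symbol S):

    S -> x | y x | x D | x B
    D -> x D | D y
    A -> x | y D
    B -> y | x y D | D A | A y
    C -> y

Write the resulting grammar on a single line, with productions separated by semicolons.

S -> x | y x | x B; A -> x; B -> y | A y

Generating nonterminals: {A, B, C, S}.
Reachable from S after that: {A, B, S}.
Removed useless symbols: {C, D} and every production mentioning them.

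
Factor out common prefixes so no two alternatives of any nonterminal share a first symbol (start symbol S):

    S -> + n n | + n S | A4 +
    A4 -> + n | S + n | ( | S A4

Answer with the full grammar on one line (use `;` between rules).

S -> A4 + | + n S'; A4 -> + n | ( | S A4'; S' -> n | S; A4' -> + n | A4

S has alternatives sharing prefix '+ n': factor to S → + n S' with S' → n | S.
A4 has alternatives sharing prefix 'S': factor to A4 → S A4' with A4' → + n | A4.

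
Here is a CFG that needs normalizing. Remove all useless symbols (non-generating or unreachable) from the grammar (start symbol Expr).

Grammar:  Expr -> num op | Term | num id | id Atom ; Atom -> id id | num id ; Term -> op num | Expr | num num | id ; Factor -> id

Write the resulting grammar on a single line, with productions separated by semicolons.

Expr -> num op | Term | num id | id Atom; Atom -> id id | num id; Term -> op num | Expr | num num | id

Generating nonterminals: {Atom, Expr, Factor, Term}.
Reachable from Expr after that: {Atom, Expr, Term}.
Removed useless symbols: {Factor} and every production mentioning them.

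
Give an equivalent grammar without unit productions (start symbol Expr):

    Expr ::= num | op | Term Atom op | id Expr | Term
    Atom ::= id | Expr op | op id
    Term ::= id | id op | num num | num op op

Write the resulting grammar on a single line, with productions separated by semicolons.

Unit pairs: Expr ⇒* {Term}.
For each unit pair (A, B), copy every non-unit production of B to A, then drop all unit productions.

Expr ::= id | id op | num num | num op op | num | op | Term Atom op | id Expr; Atom ::= id | Expr op | op id; Term ::= id | id op | num num | num op op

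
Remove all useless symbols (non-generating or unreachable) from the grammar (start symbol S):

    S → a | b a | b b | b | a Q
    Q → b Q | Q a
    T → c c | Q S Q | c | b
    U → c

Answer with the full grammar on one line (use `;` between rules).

S → a | b a | b b | b

Generating nonterminals: {S, T, U}.
Reachable from S after that: {S}.
Removed useless symbols: {Q, T, U} and every production mentioning them.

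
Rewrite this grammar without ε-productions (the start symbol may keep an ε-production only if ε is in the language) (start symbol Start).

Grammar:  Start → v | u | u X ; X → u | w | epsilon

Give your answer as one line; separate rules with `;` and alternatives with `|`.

The nullable symbols are {X}.
ε ∉ L(G), so no ε-production is kept.

Start → v | u | u X; X → u | w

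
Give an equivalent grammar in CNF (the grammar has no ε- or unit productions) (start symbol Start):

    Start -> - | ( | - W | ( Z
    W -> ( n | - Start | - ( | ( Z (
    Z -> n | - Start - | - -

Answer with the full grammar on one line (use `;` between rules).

Introduce a nonterminal for each terminal appearing in a rule of length ≥ 2: X1 → -, X2 → (, X3 → n.
Binarize each right-hand side of length ≥ 3 by chaining fresh nonterminals (Y1, Y2, …): affected rules were W → X2 Z X2; Z → X1 Start X1.

Start -> - | ( | X1 W | X2 Z; W -> X2 X3 | X1 Start | X1 X2 | X2 Y1; Z -> n | X1 Y2 | X1 X1; X1 -> -; X2 -> (; X3 -> n; Y1 -> Z X2; Y2 -> Start X1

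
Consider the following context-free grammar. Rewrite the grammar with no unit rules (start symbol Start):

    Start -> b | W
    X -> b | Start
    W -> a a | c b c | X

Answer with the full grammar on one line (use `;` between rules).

Start -> b | a a | c b c; X -> b | a a | c b c; W -> b | a a | c b c

Unit pairs: Start ⇒* {W, X}; W ⇒* {Start, X}; X ⇒* {Start, W}.
Replace each nonterminal's rules with the union of the non-unit rules of every nonterminal it unit-derives.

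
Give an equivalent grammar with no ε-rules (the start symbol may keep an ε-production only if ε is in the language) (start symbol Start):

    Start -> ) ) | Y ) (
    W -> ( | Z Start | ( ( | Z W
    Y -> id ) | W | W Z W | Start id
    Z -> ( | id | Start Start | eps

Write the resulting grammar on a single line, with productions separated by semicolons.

Start -> ) ) | Y ) (; W -> ( | Z Start | Start | ( ( | Z W; Y -> id ) | W | W Z W | W W | Start id; Z -> ( | id | Start Start

Nullable set = {Z}.
ε ∉ L(G), so no ε-production is kept.
Expand every rule over subsets of its nullable positions: W → Z Start gives Z Start | Start. Y → W Z W gives W Z W | W W.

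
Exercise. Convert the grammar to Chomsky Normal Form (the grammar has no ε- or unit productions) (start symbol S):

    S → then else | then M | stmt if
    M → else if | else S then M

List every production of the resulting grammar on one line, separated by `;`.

S → X1 X2 | X1 M | X3 X4; M → X2 X4 | X2 Y1; X1 → then; X2 → else; X3 → stmt; X4 → if; Y1 → S Y2; Y2 → X1 M

Introduce a nonterminal for each terminal appearing in a rule of length ≥ 2: X1 → then, X2 → else, X3 → stmt, X4 → if.
Binarize each right-hand side of length ≥ 3 by chaining fresh nonterminals (Y1, Y2, …): affected rules were M → X2 S X1 M.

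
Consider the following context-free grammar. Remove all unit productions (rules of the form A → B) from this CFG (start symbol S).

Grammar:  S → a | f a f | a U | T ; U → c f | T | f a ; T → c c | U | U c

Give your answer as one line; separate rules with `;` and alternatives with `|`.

S → c f | f a | a | f a f | a U | c c | U c; U → c f | f a | c c | U c; T → c f | f a | c c | U c

Unit pairs: S ⇒* {T, U}; T ⇒* {U}; U ⇒* {T}.
For every A with A ⇒* B via unit rules, add B's non-unit alternatives to A; then delete every rule of the form X → Y.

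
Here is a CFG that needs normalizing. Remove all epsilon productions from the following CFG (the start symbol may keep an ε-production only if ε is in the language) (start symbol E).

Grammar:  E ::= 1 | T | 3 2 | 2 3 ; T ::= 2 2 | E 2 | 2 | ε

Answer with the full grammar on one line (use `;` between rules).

E ::= 1 | T | 3 2 | 2 3 | ε; T ::= 2 2 | E 2 | 2

The nullable symbols are {E, T}.
ε ∈ L(G) since E is nullable, so keep E → ε.
For each production, add variants omitting each subset of nullable occurrences: T → E 2 gives E 2 | 2.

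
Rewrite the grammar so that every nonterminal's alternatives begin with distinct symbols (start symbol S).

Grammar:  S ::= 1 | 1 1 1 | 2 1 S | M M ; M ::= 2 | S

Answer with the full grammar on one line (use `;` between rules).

S ::= 2 1 S | M M | 1 S'; M ::= 2 | S; S' ::= ε | 1 1

S has alternatives sharing prefix '1': factor to S → 1 S' with S' → ε | 1 1.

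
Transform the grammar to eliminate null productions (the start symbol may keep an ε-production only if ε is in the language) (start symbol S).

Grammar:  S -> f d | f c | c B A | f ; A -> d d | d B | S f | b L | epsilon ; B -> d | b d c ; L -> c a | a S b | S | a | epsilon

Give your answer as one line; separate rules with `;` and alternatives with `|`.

Nullable set = {A, L}.
ε ∉ L(G), so no ε-production is kept.
For each production, add variants omitting each subset of nullable occurrences: S → c B A gives c B A | c B. A → b L gives b L | b.

S -> f d | f c | c B A | c B | f; A -> d d | d B | S f | b L | b; B -> d | b d c; L -> c a | a S b | S | a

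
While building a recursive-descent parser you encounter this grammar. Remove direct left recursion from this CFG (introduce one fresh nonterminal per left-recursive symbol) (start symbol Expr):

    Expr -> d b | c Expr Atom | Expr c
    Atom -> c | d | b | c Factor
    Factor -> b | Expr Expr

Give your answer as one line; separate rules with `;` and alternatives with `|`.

Expr -> d b Expr1 | c Expr Atom Expr1; Atom -> c | d | b | c Factor; Factor -> b | Expr Expr; Expr1 -> c Expr1 | ε

Expr is directly left-recursive.
For Expr: α = {c}, β = {d b, c Expr Atom}. Rewrite as Expr → β Expr1 and Expr1 → α Expr1 | ε.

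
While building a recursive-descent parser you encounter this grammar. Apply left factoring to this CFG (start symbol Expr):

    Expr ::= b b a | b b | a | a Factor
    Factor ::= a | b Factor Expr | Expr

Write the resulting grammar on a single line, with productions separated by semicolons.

Expr ::= b b Expr1 | a Expr2; Factor ::= a | b Factor Expr | Expr; Expr1 ::= a | epsilon; Expr2 ::= epsilon | Factor

Expr has alternatives sharing prefix 'b b': factor to Expr → b b Expr1 with Expr1 → a | ε.
Expr has alternatives sharing prefix 'a': factor to Expr → a Expr2 with Expr2 → ε | Factor.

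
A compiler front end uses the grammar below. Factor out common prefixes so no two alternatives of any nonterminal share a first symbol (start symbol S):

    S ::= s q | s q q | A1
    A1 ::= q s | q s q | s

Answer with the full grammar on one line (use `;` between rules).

S ::= A1 | s q S'; A1 ::= s | q s A1'; S' ::= epsilon | q; A1' ::= epsilon | q

S has alternatives sharing prefix 's q': factor to S → s q S' with S' → ε | q.
A1 has alternatives sharing prefix 'q s': factor to A1 → q s A1' with A1' → ε | q.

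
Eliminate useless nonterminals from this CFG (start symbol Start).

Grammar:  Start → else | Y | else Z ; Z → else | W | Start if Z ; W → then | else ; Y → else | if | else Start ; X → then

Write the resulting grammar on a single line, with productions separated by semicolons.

Start → else | Y | else Z; Z → else | W | Start if Z; W → then | else; Y → else | if | else Start

Generating nonterminals: {Start, W, X, Y, Z}.
Reachable from Start after that: {Start, W, Y, Z}.
Removed useless symbols: {X} and every production mentioning them.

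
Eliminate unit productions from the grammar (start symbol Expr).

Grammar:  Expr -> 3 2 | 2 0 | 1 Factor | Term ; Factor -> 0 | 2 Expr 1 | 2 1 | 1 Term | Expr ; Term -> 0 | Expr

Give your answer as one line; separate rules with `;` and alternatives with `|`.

Unit pairs: Expr ⇒* {Term}; Factor ⇒* {Expr, Term}; Term ⇒* {Expr}.
For every A with A ⇒* B via unit rules, add B's non-unit alternatives to A; then delete every rule of the form X → Y.

Expr -> 0 | 3 2 | 2 0 | 1 Factor; Factor -> 0 | 2 Expr 1 | 2 1 | 1 Term | 3 2 | 2 0 | 1 Factor; Term -> 0 | 3 2 | 2 0 | 1 Factor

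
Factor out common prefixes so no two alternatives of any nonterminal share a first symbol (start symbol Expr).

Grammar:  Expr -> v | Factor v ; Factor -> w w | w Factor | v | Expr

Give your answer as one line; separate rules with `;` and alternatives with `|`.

Expr -> v | Factor v; Factor -> v | Expr | w Factor1; Factor1 -> w | Factor

Factor has alternatives sharing prefix 'w': factor to Factor → w Factor1 with Factor1 → w | Factor.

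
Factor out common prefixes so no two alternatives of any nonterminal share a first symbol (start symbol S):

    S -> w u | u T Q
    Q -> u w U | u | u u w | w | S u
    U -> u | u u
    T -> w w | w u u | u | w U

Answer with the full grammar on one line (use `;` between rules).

S -> w u | u T Q; Q -> w | S u | u Q'; U -> u U'; T -> u | w T'; Q' -> w U | epsilon | u w; U' -> epsilon | u; T' -> w | u u | U

Q has alternatives sharing prefix 'u': factor to Q → u Q' with Q' → w U | ε | u w.
U has alternatives sharing prefix 'u': factor to U → u U' with U' → ε | u.
T has alternatives sharing prefix 'w': factor to T → w T' with T' → w | u u | U.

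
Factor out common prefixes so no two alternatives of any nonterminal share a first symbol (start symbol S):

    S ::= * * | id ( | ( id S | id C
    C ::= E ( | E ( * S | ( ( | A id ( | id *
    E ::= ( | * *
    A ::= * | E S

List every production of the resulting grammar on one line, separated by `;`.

S ::= * * | ( id S | id S'; C ::= ( ( | A id ( | id * | E ( C'; E ::= ( | * *; A ::= * | E S; S' ::= ( | C; C' ::= eps | * S

S has alternatives sharing prefix 'id': factor to S → id S' with S' → ( | C.
C has alternatives sharing prefix 'E (': factor to C → E ( C' with C' → ε | * S.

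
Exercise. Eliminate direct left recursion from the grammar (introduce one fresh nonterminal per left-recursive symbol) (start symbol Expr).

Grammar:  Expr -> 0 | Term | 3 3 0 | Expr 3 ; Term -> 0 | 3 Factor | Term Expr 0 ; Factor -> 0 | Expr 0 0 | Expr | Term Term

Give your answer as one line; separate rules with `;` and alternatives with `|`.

Directly left-recursive nonterminals: Expr, Term.
For Expr: α = {3}, β = {0, Term, 3 3 0}. Rewrite as Expr → β Expr1 and Expr1 → α Expr1 | ε.
For Term: α = {Expr 0}, β = {0, 3 Factor}. Rewrite as Term → β Term1 and Term1 → α Term1 | ε.

Expr -> 0 Expr1 | Term Expr1 | 3 3 0 Expr1; Term -> 0 Term1 | 3 Factor Term1; Factor -> 0 | Expr 0 0 | Expr | Term Term; Expr1 -> 3 Expr1 | ε; Term1 -> Expr 0 Term1 | ε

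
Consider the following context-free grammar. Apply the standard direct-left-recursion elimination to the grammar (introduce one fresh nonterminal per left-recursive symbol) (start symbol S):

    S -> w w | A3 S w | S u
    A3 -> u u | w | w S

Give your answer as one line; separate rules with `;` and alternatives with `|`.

S -> w w S' | A3 S w S'; A3 -> u u | w | w S; S' -> u S' | epsilon

S is directly left-recursive.
For S: α = {u}, β = {w w, A3 S w}. Rewrite as S → β S' and S' → α S' | ε.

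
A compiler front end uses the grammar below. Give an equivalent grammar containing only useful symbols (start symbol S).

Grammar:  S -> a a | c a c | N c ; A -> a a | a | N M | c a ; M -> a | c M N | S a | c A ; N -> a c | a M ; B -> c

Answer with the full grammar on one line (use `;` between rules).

Generating nonterminals: {A, B, M, N, S}.
Reachable from S after that: {A, M, N, S}.
Removed useless symbols: {B} and every production mentioning them.

S -> a a | c a c | N c; A -> a a | a | N M | c a; M -> a | c M N | S a | c A; N -> a c | a M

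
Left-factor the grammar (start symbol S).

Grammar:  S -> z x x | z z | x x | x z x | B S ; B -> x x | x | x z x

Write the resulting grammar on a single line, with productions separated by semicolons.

S -> B S | z S' | x S''; B -> x B'; S' -> x x | z; S'' -> x | z x; B' -> x | eps | z x

S has alternatives sharing prefix 'z': factor to S → z S' with S' → x x | z.
S has alternatives sharing prefix 'x': factor to S → x S'' with S'' → x | z x.
B has alternatives sharing prefix 'x': factor to B → x B' with B' → x | ε | z x.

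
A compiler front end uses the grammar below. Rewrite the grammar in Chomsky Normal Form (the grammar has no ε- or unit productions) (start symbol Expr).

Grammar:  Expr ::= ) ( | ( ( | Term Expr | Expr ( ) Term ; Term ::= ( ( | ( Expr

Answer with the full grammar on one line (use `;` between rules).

Introduce a nonterminal for each terminal appearing in a rule of length ≥ 2: X1 → ), X2 → (.
Binarize each right-hand side of length ≥ 3 by chaining fresh nonterminals (Y1, Y2, …): affected rules were Expr → Expr X2 X1 Term.

Expr ::= X1 X2 | X2 X2 | Term Expr | Expr Y1; Term ::= X2 X2 | X2 Expr; X1 ::= ); X2 ::= (; Y1 ::= X2 Y2; Y2 ::= X1 Term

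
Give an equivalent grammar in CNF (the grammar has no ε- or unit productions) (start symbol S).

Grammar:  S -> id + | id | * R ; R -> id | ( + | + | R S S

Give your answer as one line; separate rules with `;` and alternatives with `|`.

Introduce a nonterminal for each terminal appearing in a rule of length ≥ 2: X1 → id, X2 → +, X3 → *, X4 → (.
Binarize each right-hand side of length ≥ 3 by chaining fresh nonterminals (Y1, Y2, …): affected rules were R → R S S.

S -> X1 X2 | id | X3 R; R -> id | X4 X2 | + | R Y1; X1 -> id; X2 -> +; X3 -> *; X4 -> (; Y1 -> S S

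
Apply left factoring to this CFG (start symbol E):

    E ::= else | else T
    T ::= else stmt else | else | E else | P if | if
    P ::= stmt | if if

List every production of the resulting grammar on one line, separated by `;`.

E ::= else E'; T ::= E else | P if | if | else T'; P ::= stmt | if if; E' ::= ε | T; T' ::= stmt else | ε

E has alternatives sharing prefix 'else': factor to E → else E' with E' → ε | T.
T has alternatives sharing prefix 'else': factor to T → else T' with T' → stmt else | ε.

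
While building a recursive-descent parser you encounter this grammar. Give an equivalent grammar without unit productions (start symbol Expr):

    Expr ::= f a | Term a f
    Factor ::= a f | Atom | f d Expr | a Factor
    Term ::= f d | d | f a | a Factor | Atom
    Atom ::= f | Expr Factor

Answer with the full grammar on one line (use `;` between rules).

Unit pairs: Factor ⇒* {Atom}; Term ⇒* {Atom}.
Replace each nonterminal's rules with the union of the non-unit rules of every nonterminal it unit-derives.

Expr ::= f a | Term a f; Factor ::= f | Expr Factor | a f | f d Expr | a Factor; Term ::= f d | d | f a | a Factor | f | Expr Factor; Atom ::= f | Expr Factor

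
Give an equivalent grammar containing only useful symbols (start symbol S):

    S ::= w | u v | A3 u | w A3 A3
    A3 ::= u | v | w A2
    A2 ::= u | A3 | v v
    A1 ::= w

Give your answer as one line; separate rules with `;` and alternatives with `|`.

Generating nonterminals: {A1, A2, A3, S}.
Reachable from S after that: {A2, A3, S}.
Removed useless symbols: {A1} and every production mentioning them.

S ::= w | u v | A3 u | w A3 A3; A3 ::= u | v | w A2; A2 ::= u | A3 | v v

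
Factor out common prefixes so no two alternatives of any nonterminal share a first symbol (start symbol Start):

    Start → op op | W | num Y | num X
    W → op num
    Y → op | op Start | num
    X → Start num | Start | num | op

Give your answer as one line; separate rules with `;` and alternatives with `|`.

Start has alternatives sharing prefix 'num': factor to Start → num Start1 with Start1 → Y | X.
Y has alternatives sharing prefix 'op': factor to Y → op Y1 with Y1 → ε | Start.
X has alternatives sharing prefix 'Start': factor to X → Start X1 with X1 → num | ε.

Start → op op | W | num Start1; W → op num; Y → num | op Y1; X → num | op | Start X1; Start1 → Y | X; Y1 → eps | Start; X1 → num | eps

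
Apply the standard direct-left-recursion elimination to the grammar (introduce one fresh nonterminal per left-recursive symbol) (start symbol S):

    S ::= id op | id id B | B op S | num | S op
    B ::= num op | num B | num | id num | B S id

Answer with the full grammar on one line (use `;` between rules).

Left recursion appears on S, B.
For S: α = {op}, β = {id op, id id B, B op S, num}. Rewrite as S → β S' and S' → α S' | ε.
For B: α = {S id}, β = {num op, num B, num, id num}. Rewrite as B → β B' and B' → α B' | ε.

S ::= id op S' | id id B S' | B op S S' | num S'; B ::= num op B' | num B B' | num B' | id num B'; S' ::= op S' | ε; B' ::= S id B' | ε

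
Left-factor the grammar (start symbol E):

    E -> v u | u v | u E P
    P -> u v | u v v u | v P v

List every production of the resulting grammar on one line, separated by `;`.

E has alternatives sharing prefix 'u': factor to E → u E' with E' → v | E P.
P has alternatives sharing prefix 'u v': factor to P → u v P' with P' → ε | v u.

E -> v u | u E'; P -> v P v | u v P'; E' -> v | E P; P' -> ε | v u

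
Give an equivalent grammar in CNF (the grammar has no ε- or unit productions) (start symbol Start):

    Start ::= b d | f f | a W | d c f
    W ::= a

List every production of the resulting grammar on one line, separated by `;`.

Introduce a nonterminal for each terminal appearing in a rule of length ≥ 2: X1 → b, X2 → d, X3 → f, X4 → a, X5 → c.
Binarize each right-hand side of length ≥ 3 by chaining fresh nonterminals (Y1, Y2, …): affected rules were Start → X2 X5 X3.

Start ::= X1 X2 | X3 X3 | X4 W | X2 Y1; W ::= a; X1 ::= b; X2 ::= d; X3 ::= f; X4 ::= a; X5 ::= c; Y1 ::= X5 X3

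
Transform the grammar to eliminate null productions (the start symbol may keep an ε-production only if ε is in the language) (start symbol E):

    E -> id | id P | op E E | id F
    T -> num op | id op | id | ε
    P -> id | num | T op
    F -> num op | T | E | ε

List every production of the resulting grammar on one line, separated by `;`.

E -> id | id P | op E E | id F; T -> num op | id op | id; P -> id | num | T op | op; F -> num op | T | E

Nullable set = {F, T}.
ε ∉ L(G), so no ε-production is kept.
Expand every rule over subsets of its nullable positions: P → T op gives T op | op.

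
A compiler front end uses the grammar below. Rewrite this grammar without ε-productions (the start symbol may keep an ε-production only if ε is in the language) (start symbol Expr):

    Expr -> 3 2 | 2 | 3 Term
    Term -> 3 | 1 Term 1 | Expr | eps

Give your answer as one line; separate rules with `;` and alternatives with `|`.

Expr -> 3 2 | 2 | 3 Term | 3; Term -> 3 | 1 Term 1 | 1 1 | Expr

Nullable set = {Term}.
ε ∉ L(G), so no ε-production is kept.
Add the nullable-subset variants: Expr → 3 Term gives 3 Term | 3. Term → 1 Term 1 gives 1 Term 1 | 1 1.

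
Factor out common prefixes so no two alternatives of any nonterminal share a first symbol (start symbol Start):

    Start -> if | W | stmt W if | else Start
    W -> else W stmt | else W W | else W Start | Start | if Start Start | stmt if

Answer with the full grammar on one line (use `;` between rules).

W has alternatives sharing prefix 'else W': factor to W → else W W1 with W1 → stmt | W | Start.

Start -> if | W | stmt W if | else Start; W -> Start | if Start Start | stmt if | else W W1; W1 -> stmt | W | Start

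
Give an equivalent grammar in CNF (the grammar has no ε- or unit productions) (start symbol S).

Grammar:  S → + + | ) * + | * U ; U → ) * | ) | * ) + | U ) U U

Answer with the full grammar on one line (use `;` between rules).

S → X1 X1 | X2 Y1 | X3 U; U → X2 X3 | ) | X3 Y2 | U Y3; X1 → +; X2 → ); X3 → *; Y1 → X3 X1; Y2 → X2 X1; Y3 → X2 Y4; Y4 → U U

Introduce a nonterminal for each terminal appearing in a rule of length ≥ 2: X1 → +, X2 → ), X3 → *.
Binarize each right-hand side of length ≥ 3 by chaining fresh nonterminals (Y1, Y2, …): affected rules were S → X2 X3 X1; U → X3 X2 X1; U → U X2 U U.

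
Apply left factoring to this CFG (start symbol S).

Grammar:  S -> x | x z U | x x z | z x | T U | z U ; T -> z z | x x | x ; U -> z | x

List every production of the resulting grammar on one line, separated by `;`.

S -> T U | x S' | z S''; T -> z z | x T'; U -> z | x; S' -> ε | z U | x z; S'' -> x | U; T' -> x | ε

S has alternatives sharing prefix 'x': factor to S → x S' with S' → ε | z U | x z.
S has alternatives sharing prefix 'z': factor to S → z S'' with S'' → x | U.
T has alternatives sharing prefix 'x': factor to T → x T' with T' → x | ε.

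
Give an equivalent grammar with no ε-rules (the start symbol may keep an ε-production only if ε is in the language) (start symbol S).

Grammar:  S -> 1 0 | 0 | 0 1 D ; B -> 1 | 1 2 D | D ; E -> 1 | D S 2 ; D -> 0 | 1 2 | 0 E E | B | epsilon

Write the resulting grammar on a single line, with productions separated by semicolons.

S -> 1 0 | 0 | 0 1 D | 0 1; B -> 1 | 1 2 D | 1 2 | D; E -> 1 | D S 2 | S 2; D -> 0 | 1 2 | 0 E E | B

Nullable nonterminals: {B, D}.
ε ∉ L(G), so no ε-production is kept.
For each production, add variants omitting each subset of nullable occurrences: S → 0 1 D gives 0 1 D | 0 1. B → 1 2 D gives 1 2 D | 1 2. E → D S 2 gives D S 2 | S 2.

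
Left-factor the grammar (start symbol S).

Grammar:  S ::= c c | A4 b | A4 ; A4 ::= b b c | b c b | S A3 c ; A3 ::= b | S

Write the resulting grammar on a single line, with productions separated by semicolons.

S ::= c c | A4 S'; A4 ::= S A3 c | b A4'; A3 ::= b | S; S' ::= b | ε; A4' ::= b c | c b

S has alternatives sharing prefix 'A4': factor to S → A4 S' with S' → b | ε.
A4 has alternatives sharing prefix 'b': factor to A4 → b A4' with A4' → b c | c b.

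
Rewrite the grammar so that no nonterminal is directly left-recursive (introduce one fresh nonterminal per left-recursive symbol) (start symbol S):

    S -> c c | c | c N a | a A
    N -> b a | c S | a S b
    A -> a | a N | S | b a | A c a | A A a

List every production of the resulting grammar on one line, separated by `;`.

S -> c c | c | c N a | a A; N -> b a | c S | a S b; A -> a A' | a N A' | S A' | b a A'; A' -> c a A' | A a A' | ε

Directly left-recursive nonterminal: A.
For A: α = {c a, A a}, β = {a, a N, S, b a}. Rewrite as A → β A' and A' → α A' | ε.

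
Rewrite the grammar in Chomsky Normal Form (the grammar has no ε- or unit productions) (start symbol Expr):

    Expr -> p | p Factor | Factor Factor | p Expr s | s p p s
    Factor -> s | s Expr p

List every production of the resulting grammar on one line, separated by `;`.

Expr -> p | X1 Factor | Factor Factor | X1 Y1 | X2 Y2; Factor -> s | X2 Y4; X1 -> p; X2 -> s; Y1 -> Expr X2; Y2 -> X1 Y3; Y3 -> X1 X2; Y4 -> Expr X1

Introduce a nonterminal for each terminal appearing in a rule of length ≥ 2: X1 → p, X2 → s.
Binarize each right-hand side of length ≥ 3 by chaining fresh nonterminals (Y1, Y2, …): affected rules were Expr → X1 Expr X2; Expr → X2 X1 X1 X2; Factor → X2 Expr X1.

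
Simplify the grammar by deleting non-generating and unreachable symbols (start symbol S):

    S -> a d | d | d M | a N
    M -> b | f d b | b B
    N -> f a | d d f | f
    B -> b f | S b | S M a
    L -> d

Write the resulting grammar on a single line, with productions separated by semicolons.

Generating nonterminals: {B, L, M, N, S}.
Reachable from S after that: {B, M, N, S}.
Removed useless symbols: {L} and every production mentioning them.

S -> a d | d | d M | a N; M -> b | f d b | b B; N -> f a | d d f | f; B -> b f | S b | S M a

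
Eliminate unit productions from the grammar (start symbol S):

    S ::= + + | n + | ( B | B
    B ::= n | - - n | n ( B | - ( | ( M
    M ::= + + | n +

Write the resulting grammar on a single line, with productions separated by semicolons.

S ::= n | - - n | n ( B | - ( | ( M | + + | n + | ( B; B ::= n | - - n | n ( B | - ( | ( M; M ::= + + | n +

Unit pairs: S ⇒* {B}.
For each unit pair (A, B), copy every non-unit production of B to A, then drop all unit productions.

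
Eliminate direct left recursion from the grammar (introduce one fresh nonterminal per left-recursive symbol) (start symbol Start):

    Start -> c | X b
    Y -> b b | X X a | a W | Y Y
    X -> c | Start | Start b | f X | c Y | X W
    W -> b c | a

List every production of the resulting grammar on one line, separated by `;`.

Start -> c | X b; Y -> b b Y1 | X X a Y1 | a W Y1; X -> c X1 | Start X1 | Start b X1 | f X X1 | c Y X1; W -> b c | a; Y1 -> Y Y1 | epsilon; X1 -> W X1 | epsilon

Left recursion appears on Y, X.
For Y: α = {Y}, β = {b b, X X a, a W}. Rewrite as Y → β Y1 and Y1 → α Y1 | ε.
For X: α = {W}, β = {c, Start, Start b, f X, c Y}. Rewrite as X → β X1 and X1 → α X1 | ε.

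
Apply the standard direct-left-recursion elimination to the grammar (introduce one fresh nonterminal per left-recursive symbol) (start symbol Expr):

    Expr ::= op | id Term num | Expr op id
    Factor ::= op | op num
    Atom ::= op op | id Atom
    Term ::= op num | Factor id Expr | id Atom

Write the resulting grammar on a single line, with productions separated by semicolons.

Expr is directly left-recursive.
For Expr: α = {op id}, β = {op, id Term num}. Rewrite as Expr → β Expr1 and Expr1 → α Expr1 | ε.

Expr ::= op Expr1 | id Term num Expr1; Factor ::= op | op num; Atom ::= op op | id Atom; Term ::= op num | Factor id Expr | id Atom; Expr1 ::= op id Expr1 | ε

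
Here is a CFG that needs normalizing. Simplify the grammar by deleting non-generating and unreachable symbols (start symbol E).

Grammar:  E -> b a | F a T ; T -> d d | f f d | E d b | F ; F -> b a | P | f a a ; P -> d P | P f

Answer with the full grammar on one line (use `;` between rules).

E -> b a | F a T; T -> d d | f f d | E d b | F; F -> b a | f a a

Generating nonterminals: {E, F, T}.
Reachable from E after that: {E, F, T}.
Removed useless symbols: {P} and every production mentioning them.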